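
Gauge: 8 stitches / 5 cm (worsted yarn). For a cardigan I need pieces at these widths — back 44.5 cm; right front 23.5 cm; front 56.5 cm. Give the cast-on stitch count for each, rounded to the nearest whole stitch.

Rate = 8/5 = 1.6 sts per cm.
back: 44.5 × 1.6 = 71.20 → 71.
right front: 23.5 × 1.6 = 37.60 → 38.
front: 56.5 × 1.6 = 90.40 → 90.

back 71; right front 38; front 90.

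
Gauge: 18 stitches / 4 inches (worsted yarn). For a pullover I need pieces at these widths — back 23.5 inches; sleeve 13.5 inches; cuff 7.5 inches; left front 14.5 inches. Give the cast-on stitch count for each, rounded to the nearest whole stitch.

Rate = 18/4 = 4.5 sts per in.
back: 23.5 × 4.5 = 105.75 → 106.
sleeve: 13.5 × 4.5 = 60.75 → 61.
cuff: 7.5 × 4.5 = 33.75 → 34.
left front: 14.5 × 4.5 = 65.25 → 65.

back 106; sleeve 61; cuff 34; left front 65.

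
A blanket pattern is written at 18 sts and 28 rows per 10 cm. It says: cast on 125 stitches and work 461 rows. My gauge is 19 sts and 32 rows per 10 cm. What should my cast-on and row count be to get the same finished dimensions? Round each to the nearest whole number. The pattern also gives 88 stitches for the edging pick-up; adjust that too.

Cast on 132 stitches; work 527 rows; edging pick-up 93 stitches.

Stitches: 125 × 19/18 = 131.94 → 132.
Rows: 461 × 32/28 = 526.86 → 527.
edging pick-up: 88 × 19/18 = 92.89 → 93.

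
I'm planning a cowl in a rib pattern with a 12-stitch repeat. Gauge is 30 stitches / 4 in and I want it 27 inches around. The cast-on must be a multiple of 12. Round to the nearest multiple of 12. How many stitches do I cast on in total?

30 / 4 = 7.5 sts per inch.
27 × 7.5 = 202.50 sts.
Nearest multiple of 12: 204.

204 stitches.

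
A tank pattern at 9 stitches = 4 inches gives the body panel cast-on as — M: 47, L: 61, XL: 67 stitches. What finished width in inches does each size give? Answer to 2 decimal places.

9/4 = 2.25 sts per in.
M: 47 / 2.25 = 20.889 → 20.89 in.
L: 61 / 2.25 = 27.111 → 27.11 in.
XL: 67 / 2.25 = 29.778 → 29.78 in.

M 20.89 inches; L 27.11 inches; XL 29.78 inches.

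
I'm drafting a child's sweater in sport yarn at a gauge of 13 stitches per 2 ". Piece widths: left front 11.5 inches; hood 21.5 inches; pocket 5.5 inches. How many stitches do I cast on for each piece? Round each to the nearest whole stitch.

left front 75; hood 140; pocket 36.

Rate = 13/2 = 6.5 sts per in.
left front: 11.5 × 6.5 = 74.75 → 75.
hood: 21.5 × 6.5 = 139.75 → 140.
pocket: 5.5 × 6.5 = 35.75 → 36.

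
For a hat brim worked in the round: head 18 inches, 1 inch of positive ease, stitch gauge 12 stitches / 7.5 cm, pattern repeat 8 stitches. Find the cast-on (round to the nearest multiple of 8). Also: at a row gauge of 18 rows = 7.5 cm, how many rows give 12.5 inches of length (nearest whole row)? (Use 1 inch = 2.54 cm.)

Cast on 80 stitches; work 76 rows.

Finished = 18 + 1 = 19 inches.
19 inches × 2.54 = 48.26 cm.
12/7.5 = 1.6 sts per cm; 48.26 × 1.6 = 77.22 sts.
Nearest multiple of 8 → 80.
12.5 inches = 31.75 cm; × 2.4 = 76.20 → 76 rows.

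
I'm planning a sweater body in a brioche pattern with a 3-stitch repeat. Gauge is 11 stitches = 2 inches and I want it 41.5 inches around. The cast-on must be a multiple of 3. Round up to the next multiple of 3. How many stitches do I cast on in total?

11 / 2 = 5.5 sts per inch.
41.5 × 5.5 = 228.25 sts.
Next multiple of 3: 231.

CO 231 sts.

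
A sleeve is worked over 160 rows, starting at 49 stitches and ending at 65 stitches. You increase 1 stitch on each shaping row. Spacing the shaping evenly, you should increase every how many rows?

Increase every 10th row.

Stitches to add: |65 − 49| = 16.
Shaping rows needed: 16 / 1 = 16.
160 rows / 16 = every 10 rows.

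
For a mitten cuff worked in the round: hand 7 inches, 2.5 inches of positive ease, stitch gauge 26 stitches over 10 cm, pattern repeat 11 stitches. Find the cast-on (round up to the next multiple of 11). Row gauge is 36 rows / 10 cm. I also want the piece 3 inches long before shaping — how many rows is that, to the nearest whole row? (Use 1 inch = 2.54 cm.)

Cast on 66 stitches; work 27 rows.

Finished = 7 + 2.5 = 9.5 inches.
9.5 inches × 2.54 = 24.13 cm.
26/10 = 2.6 sts per cm; 24.13 × 2.6 = 62.74 sts.
Next multiple of 11 → 66.
3 inches = 7.62 cm; × 3.6 = 27.43 → 27 rows.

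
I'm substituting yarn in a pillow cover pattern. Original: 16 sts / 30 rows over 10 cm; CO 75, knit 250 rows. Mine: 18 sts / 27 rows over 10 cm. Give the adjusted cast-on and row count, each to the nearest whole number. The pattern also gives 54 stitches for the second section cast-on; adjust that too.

Stitches: 75 × 18/16 = 84.38 → 84.
Rows: 250 × 27/30 = 225.00 → 225.
second section cast-on: 54 × 18/16 = 60.75 → 61.

Cast on 84 stitches; work 225 rows; second section cast-on 61 stitches.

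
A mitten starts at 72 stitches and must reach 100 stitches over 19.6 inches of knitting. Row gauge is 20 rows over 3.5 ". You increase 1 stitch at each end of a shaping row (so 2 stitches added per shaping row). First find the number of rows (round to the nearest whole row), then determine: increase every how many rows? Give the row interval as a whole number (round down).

Rows = 19.6 × 5.714 = 112.0 → 112 rows.
Stitches to add: 28 → 14 shaping rows (at 2 st each).
112 / 14 = 8.00 → every 8 rows.

Increase every 8th row.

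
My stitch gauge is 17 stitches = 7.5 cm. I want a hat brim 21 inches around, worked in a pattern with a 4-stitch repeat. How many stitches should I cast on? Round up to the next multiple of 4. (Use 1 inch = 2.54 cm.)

21 in = 21 × 2.54 = 53.34 cm.
17 / 7.5 = 2.267 sts/cm.
53.34 × 2.267 = 120.90 sts.
→ 124.

124 stitches.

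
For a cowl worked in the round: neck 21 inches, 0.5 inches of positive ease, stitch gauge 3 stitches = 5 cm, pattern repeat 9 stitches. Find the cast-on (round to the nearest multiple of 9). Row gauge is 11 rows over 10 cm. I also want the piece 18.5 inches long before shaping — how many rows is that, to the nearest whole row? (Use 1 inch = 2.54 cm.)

Cast on 36 stitches; work 52 rows.

Finished = 21 + 0.5 = 21.5 inches.
21.5 inches × 2.54 = 54.61 cm.
3/5 = 0.6 sts per cm; 54.61 × 0.6 = 32.77 sts.
Nearest multiple of 9 → 36.
18.5 inches = 46.99 cm; × 1.1 = 51.69 → 52 rows.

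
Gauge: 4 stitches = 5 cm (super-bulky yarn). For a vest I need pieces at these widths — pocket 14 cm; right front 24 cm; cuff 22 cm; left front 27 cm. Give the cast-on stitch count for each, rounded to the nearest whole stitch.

Rate = 4/5 = 0.8 sts per cm.
pocket: 14 × 0.8 = 11.20 → 11.
right front: 24 × 0.8 = 19.20 → 19.
cuff: 22 × 0.8 = 17.60 → 18.
left front: 27 × 0.8 = 21.60 → 22.

pocket 11; right front 19; cuff 18; left front 22.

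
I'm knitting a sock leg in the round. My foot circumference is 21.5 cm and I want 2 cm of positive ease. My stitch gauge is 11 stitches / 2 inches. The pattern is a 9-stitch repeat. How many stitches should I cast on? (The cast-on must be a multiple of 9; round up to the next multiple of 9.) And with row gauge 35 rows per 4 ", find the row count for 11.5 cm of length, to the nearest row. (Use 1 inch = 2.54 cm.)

Cast on 54 stitches; work 40 rows.

Finished = 21.5 + 2 = 23.5 cm.
23.5 cm × 1/2.54 = 9.25 inches.
11/2 = 5.5 sts per in; 9.25 × 5.5 = 50.89 sts.
Next multiple of 9 → 54.
11.5 cm = 4.53 inches; × 8.75 = 39.62 → 40 rows.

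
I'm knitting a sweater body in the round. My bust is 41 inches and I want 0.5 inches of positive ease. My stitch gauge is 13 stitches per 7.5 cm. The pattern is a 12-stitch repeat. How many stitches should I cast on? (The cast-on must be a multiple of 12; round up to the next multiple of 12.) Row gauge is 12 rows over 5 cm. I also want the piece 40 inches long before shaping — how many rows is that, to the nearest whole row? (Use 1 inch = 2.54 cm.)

Finished = 41 + 0.5 = 41.5 inches.
41.5 inches × 2.54 = 105.41 cm.
13/7.5 = 1.733 sts per cm; 105.41 × 1.733 = 182.71 sts.
Next multiple of 12 → 192.
40 inches = 101.60 cm; × 2.4 = 243.84 → 244 rows.

Cast on 192 stitches; work 244 rows.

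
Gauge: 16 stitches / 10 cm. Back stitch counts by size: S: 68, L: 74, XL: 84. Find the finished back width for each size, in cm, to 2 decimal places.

S 42.50 cm; L 46.25 cm; XL 52.50 cm.

16/10 = 1.6 sts per cm.
S: 68 / 1.6 = 42.500 → 42.50 cm.
L: 74 / 1.6 = 46.250 → 46.25 cm.
XL: 84 / 1.6 = 52.500 → 52.50 cm.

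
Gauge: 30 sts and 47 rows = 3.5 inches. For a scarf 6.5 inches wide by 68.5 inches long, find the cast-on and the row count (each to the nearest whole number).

Stitch gauge = 30/3.5 = 8.571 sts/in; 6.5 × 8.571 = 55.71 → 56 sts.
Row gauge = 47/3.5 = 13.429 rows/in; 68.5 × 13.429 = 919.86 → 920 rows.

Cast on 56 stitches and work 920 rows.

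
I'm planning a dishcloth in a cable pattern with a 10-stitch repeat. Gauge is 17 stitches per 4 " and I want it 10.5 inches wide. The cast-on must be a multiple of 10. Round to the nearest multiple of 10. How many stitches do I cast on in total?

Cast on 40 stitches.

17 / 4 = 4.25 sts per inch.
10.5 × 4.25 = 44.62 sts.
Nearest multiple of 10: 40.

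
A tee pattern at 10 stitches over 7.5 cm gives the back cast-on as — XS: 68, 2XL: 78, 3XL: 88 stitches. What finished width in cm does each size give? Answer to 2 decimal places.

10/7.5 = 1.333 sts per cm.
XS: 68 / 1.333 = 51.000 → 51.00 cm.
2XL: 78 / 1.333 = 58.500 → 58.50 cm.
3XL: 88 / 1.333 = 66.000 → 66.00 cm.

XS 51.00 cm; 2XL 58.50 cm; 3XL 66.00 cm.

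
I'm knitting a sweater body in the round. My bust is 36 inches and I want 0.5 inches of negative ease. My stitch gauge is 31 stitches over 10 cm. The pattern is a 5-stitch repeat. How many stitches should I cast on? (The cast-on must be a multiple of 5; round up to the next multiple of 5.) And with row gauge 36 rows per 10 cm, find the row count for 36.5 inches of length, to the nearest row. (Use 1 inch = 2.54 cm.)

Cast on 280 stitches; work 334 rows.

Finished = 36 − 0.5 = 35.5 inches.
35.5 inches × 2.54 = 90.17 cm.
31/10 = 3.1 sts per cm; 90.17 × 3.1 = 279.53 sts.
Next multiple of 5 → 280.
36.5 inches = 92.71 cm; × 3.6 = 333.76 → 334 rows.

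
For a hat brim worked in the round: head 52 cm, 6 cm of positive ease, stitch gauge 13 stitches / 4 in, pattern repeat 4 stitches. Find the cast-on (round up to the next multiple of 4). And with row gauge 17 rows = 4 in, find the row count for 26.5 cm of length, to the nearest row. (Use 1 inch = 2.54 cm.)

Finished = 52 + 6 = 58 cm.
58 cm × 1/2.54 = 22.83 inches.
13/4 = 3.25 sts per in; 22.83 × 3.25 = 74.21 sts.
Next multiple of 4 → 76.
26.5 cm = 10.43 inches; × 4.25 = 44.34 → 44 rows.

Cast on 76 stitches; work 44 rows.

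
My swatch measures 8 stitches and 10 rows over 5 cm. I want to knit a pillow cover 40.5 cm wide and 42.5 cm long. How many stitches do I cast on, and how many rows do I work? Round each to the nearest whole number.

Cast on 65 stitches and work 85 rows.

Stitch gauge = 8/5 = 1.6 sts/cm; 40.5 × 1.6 = 64.80 → 65 sts.
Row gauge = 10/5 = 2 rows/cm; 42.5 × 2 = 85.00 → 85 rows.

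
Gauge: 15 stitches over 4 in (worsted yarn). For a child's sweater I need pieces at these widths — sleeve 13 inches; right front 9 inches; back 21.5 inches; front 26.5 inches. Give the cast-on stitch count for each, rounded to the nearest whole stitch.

sleeve 49; right front 34; back 81; front 99.

Rate = 15/4 = 3.75 sts per in.
sleeve: 13 × 3.75 = 48.75 → 49.
right front: 9 × 3.75 = 33.75 → 34.
back: 21.5 × 3.75 = 80.62 → 81.
front: 26.5 × 3.75 = 99.38 → 99.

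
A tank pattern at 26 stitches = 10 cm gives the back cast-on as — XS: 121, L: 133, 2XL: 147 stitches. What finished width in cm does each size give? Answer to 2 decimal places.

26/10 = 2.6 sts per cm.
XS: 121 / 2.6 = 46.538 → 46.54 cm.
L: 133 / 2.6 = 51.154 → 51.15 cm.
2XL: 147 / 2.6 = 56.538 → 56.54 cm.

XS 46.54 cm; L 51.15 cm; 2XL 56.54 cm.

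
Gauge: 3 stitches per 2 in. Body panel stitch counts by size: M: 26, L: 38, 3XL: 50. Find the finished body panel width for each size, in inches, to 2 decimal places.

3/2 = 1.5 sts per in.
M: 26 / 1.5 = 17.333 → 17.33 in.
L: 38 / 1.5 = 25.333 → 25.33 in.
3XL: 50 / 1.5 = 33.333 → 33.33 in.

M 17.33 inches; L 25.33 inches; 3XL 33.33 inches.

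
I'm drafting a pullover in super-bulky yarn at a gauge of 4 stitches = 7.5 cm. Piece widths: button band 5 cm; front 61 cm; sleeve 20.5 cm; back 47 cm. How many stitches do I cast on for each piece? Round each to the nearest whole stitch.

Rate = 4/7.5 = 0.533 sts per cm.
button band: 5 × 0.533 = 2.67 → 3.
front: 61 × 0.533 = 32.53 → 33.
sleeve: 20.5 × 0.533 = 10.93 → 11.
back: 47 × 0.533 = 25.07 → 25.

button band 3; front 33; sleeve 11; back 25.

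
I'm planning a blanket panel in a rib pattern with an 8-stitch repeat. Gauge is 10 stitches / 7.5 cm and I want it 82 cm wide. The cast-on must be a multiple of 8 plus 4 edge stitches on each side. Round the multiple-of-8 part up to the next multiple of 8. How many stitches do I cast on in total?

112 stitches.

10 / 7.5 = 1.333 sts per cm.
82 × 1.333 = 109.33 sts.
Less 8 edge sts → 101.33 for the repeat.
Next multiple of 8: 104.
Add back 8 edge sts → 112.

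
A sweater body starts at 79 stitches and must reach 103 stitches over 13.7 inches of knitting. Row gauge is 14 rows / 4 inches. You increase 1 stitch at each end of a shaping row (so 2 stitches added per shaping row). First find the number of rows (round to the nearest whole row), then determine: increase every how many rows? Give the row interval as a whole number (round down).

Rows = 13.7 × 3.5 = 47.9 → 48 rows.
Stitches to add: 24 → 12 shaping rows (at 2 st each).
48 / 12 = 4.00 → every 4 rows.

Increase every 4th row.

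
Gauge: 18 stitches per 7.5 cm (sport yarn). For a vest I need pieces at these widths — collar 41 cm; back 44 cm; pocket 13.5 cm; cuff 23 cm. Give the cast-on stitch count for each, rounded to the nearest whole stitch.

collar 98; back 106; pocket 32; cuff 55.

Rate = 18/7.5 = 2.4 sts per cm.
collar: 41 × 2.4 = 98.40 → 98.
back: 44 × 2.4 = 105.60 → 106.
pocket: 13.5 × 2.4 = 32.40 → 32.
cuff: 23 × 2.4 = 55.20 → 55.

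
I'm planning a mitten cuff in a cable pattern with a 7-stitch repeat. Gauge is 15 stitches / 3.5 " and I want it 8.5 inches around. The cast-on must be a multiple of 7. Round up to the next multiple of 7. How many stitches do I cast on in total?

CO 42 sts.

15 / 3.5 = 4.286 sts per inch.
8.5 × 4.286 = 36.43 sts.
Next multiple of 7: 42.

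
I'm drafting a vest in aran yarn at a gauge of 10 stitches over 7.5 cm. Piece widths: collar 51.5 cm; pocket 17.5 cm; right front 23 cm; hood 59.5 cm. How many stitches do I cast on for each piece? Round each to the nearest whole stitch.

Rate = 10/7.5 = 1.333 sts per cm.
collar: 51.5 × 1.333 = 68.67 → 69.
pocket: 17.5 × 1.333 = 23.33 → 23.
right front: 23 × 1.333 = 30.67 → 31.
hood: 59.5 × 1.333 = 79.33 → 79.

collar 69; pocket 23; right front 31; hood 79.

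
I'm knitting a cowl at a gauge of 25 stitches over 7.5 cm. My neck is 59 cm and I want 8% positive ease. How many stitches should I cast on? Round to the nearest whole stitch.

CO 212 sts.

Finished = 59 × 1.08 = 63.72 cm.
25 / 7.5 = 3.333 sts per cm.
63.72 × 3.333 = 212.40 sts.
→ 212 sts.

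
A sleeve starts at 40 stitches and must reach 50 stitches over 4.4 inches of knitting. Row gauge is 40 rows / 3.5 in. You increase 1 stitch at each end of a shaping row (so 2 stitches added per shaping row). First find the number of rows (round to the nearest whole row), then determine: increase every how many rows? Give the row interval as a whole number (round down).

Increase every 10th row.

Rows = 4.4 × 11.429 = 50.3 → 50 rows.
Stitches to add: 10 → 5 shaping rows (at 2 st each).
50 / 5 = 10.00 → every 10 rows.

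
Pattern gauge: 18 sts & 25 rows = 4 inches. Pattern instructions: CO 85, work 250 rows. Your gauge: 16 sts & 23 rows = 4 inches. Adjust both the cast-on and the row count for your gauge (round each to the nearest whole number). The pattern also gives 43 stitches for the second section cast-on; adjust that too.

Stitches: 85 × 16/18 = 75.56 → 76.
Rows: 250 × 23/25 = 230.00 → 230.
second section cast-on: 43 × 16/18 = 38.22 → 38.

Cast on 76 stitches; work 230 rows; second section cast-on 38 stitches.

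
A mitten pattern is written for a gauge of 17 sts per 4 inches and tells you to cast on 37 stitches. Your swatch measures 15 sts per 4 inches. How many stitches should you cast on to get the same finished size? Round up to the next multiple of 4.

Scale factor = 15 / 17 = 0.882.
37 × 15 / 17 = 32.65 sts.
→ 36 sts.

Cast on 36 stitches.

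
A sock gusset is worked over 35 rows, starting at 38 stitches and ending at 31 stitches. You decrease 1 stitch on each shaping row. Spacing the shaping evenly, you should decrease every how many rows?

Stitches to remove: |31 − 38| = 7.
Shaping rows needed: 7 / 1 = 7.
35 rows / 7 = every 5 rows.

Decrease every 5th row.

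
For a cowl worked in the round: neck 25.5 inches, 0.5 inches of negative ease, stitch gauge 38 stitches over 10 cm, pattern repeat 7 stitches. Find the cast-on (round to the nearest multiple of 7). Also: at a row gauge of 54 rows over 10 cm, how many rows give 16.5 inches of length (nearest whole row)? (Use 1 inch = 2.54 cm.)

Cast on 238 stitches; work 226 rows.

Finished = 25.5 − 0.5 = 25 inches.
25 inches × 2.54 = 63.50 cm.
38/10 = 3.8 sts per cm; 63.50 × 3.8 = 241.30 sts.
Nearest multiple of 7 → 238.
16.5 inches = 41.91 cm; × 5.4 = 226.31 → 226 rows.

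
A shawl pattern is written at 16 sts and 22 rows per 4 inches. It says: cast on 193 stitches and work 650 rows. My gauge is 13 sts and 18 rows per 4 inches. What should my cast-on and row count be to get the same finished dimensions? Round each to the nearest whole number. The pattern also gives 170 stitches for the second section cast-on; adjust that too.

Cast on 157 stitches; work 532 rows; second section cast-on 138 stitches.

Stitches: 193 × 13/16 = 156.81 → 157.
Rows: 650 × 18/22 = 531.82 → 532.
second section cast-on: 170 × 13/16 = 138.12 → 138.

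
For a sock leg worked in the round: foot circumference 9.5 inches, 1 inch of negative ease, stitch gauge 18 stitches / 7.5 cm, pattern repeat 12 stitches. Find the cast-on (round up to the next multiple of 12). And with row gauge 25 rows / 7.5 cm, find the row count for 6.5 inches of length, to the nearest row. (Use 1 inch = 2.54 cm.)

Finished = 9.5 − 1 = 8.5 inches.
8.5 inches × 2.54 = 21.59 cm.
18/7.5 = 2.4 sts per cm; 21.59 × 2.4 = 51.82 sts.
Next multiple of 12 → 60.
6.5 inches = 16.51 cm; × 3.333 = 55.03 → 55 rows.

Cast on 60 stitches; work 55 rows.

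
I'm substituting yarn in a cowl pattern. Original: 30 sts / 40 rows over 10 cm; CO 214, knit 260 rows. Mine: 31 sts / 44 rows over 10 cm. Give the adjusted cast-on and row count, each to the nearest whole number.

Cast on 221 stitches; work 286 rows.

Stitches: 214 × 31/30 = 221.13 → 221.
Rows: 260 × 44/40 = 286.00 → 286.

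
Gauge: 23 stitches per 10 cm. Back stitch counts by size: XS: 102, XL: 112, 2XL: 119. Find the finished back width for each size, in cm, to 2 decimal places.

XS 44.35 cm; XL 48.70 cm; 2XL 51.74 cm.

23/10 = 2.3 sts per cm.
XS: 102 / 2.3 = 44.348 → 44.35 cm.
XL: 112 / 2.3 = 48.696 → 48.70 cm.
2XL: 119 / 2.3 = 51.739 → 51.74 cm.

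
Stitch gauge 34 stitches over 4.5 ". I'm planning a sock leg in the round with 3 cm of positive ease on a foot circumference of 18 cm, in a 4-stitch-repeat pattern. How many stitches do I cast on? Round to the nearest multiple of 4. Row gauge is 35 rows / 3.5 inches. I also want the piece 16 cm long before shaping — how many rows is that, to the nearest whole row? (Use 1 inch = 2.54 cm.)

Finished = 18 + 3 = 21 cm.
21 cm × 1/2.54 = 8.27 inches.
34/4.5 = 7.556 sts per in; 8.27 × 7.556 = 62.47 sts.
Nearest multiple of 4 → 64.
16 cm = 6.30 inches; × 10 = 62.99 → 63 rows.

Cast on 64 stitches; work 63 rows.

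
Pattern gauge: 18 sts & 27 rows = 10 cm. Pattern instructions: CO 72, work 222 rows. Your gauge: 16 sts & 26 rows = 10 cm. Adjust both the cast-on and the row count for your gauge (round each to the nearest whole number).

Cast on 64 stitches; work 214 rows.

Stitches: 72 × 16/18 = 64.00 → 64.
Rows: 222 × 26/27 = 213.78 → 214.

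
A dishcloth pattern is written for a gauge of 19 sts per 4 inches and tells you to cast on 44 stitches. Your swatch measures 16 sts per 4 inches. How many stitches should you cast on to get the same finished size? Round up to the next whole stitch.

Cast on 38 stitches.

Scale factor = 16 / 19 = 0.842.
44 × 16 / 19 = 37.05 sts.
→ 38 sts.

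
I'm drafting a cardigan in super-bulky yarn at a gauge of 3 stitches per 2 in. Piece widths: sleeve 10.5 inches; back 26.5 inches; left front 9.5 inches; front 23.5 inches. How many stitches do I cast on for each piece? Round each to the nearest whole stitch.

sleeve 16; back 40; left front 14; front 35.

Rate = 3/2 = 1.5 sts per in.
sleeve: 10.5 × 1.5 = 15.75 → 16.
back: 26.5 × 1.5 = 39.75 → 40.
left front: 9.5 × 1.5 = 14.25 → 14.
front: 23.5 × 1.5 = 35.25 → 35.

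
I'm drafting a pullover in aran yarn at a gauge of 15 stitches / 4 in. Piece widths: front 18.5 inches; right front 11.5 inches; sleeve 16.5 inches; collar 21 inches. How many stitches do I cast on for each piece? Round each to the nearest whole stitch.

front 69; right front 43; sleeve 62; collar 79.

Rate = 15/4 = 3.75 sts per in.
front: 18.5 × 3.75 = 69.38 → 69.
right front: 11.5 × 3.75 = 43.12 → 43.
sleeve: 16.5 × 3.75 = 61.88 → 62.
collar: 21 × 3.75 = 78.75 → 79.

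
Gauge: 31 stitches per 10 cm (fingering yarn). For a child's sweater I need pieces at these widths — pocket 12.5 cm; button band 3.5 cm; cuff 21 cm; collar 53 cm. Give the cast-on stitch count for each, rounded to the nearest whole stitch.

pocket 39; button band 11; cuff 65; collar 164.

Rate = 31/10 = 3.1 sts per cm.
pocket: 12.5 × 3.1 = 38.75 → 39.
button band: 3.5 × 3.1 = 10.85 → 11.
cuff: 21 × 3.1 = 65.10 → 65.
collar: 53 × 3.1 = 164.30 → 164.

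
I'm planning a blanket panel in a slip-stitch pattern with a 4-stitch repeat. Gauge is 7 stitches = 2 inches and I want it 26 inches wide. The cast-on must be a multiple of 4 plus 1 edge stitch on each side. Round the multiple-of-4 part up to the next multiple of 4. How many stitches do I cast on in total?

Cast on 94 stitches.

7 / 2 = 3.5 sts per inch.
26 × 3.5 = 91.00 sts.
Less 2 edge sts → 89.00 for the repeat.
Next multiple of 4: 92.
Add back 2 edge sts → 94.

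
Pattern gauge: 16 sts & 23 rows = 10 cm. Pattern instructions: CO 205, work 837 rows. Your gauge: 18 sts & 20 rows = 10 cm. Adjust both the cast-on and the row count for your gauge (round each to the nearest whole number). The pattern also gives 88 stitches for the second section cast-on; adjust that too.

Cast on 231 stitches; work 728 rows; second section cast-on 99 stitches.

Stitches: 205 × 18/16 = 230.62 → 231.
Rows: 837 × 20/23 = 727.83 → 728.
second section cast-on: 88 × 18/16 = 99.00 → 99.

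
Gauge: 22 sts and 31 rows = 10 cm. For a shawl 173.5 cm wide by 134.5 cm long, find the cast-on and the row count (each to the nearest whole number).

Cast on 382 stitches and work 417 rows.

Stitch gauge = 22/10 = 2.2 sts/cm; 173.5 × 2.2 = 381.70 → 382 sts.
Row gauge = 31/10 = 3.1 rows/cm; 134.5 × 3.1 = 416.95 → 417 rows.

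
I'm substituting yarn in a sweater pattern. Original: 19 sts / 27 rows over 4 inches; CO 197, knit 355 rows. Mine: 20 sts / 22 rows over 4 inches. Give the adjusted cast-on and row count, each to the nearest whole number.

Cast on 207 stitches; work 289 rows.

Stitches: 197 × 20/19 = 207.37 → 207.
Rows: 355 × 22/27 = 289.26 → 289.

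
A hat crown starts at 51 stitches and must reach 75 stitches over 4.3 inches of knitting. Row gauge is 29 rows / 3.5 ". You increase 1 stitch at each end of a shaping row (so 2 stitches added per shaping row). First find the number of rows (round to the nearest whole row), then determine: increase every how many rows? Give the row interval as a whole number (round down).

Increase every 3rd row.

Rows = 4.3 × 8.286 = 35.6 → 36 rows.
Stitches to add: 24 → 12 shaping rows (at 2 st each).
36 / 12 = 3.00 → every 3 rows.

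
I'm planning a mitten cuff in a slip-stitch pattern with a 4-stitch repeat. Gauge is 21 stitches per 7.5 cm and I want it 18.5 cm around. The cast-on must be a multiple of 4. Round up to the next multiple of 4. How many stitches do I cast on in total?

Cast on 52 stitches.

21 / 7.5 = 2.8 sts per cm.
18.5 × 2.8 = 51.80 sts.
Next multiple of 4: 52.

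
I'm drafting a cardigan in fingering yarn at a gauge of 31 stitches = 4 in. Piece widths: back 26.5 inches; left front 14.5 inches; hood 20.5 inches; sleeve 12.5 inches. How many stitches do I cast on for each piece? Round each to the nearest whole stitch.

back 205; left front 112; hood 159; sleeve 97.

Rate = 31/4 = 7.75 sts per in.
back: 26.5 × 7.75 = 205.38 → 205.
left front: 14.5 × 7.75 = 112.38 → 112.
hood: 20.5 × 7.75 = 158.88 → 159.
sleeve: 12.5 × 7.75 = 96.88 → 97.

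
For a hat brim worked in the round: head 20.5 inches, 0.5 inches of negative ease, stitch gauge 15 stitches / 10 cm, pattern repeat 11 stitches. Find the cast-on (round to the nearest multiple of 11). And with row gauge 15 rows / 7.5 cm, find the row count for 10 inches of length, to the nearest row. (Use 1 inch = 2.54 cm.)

Cast on 77 stitches; work 51 rows.

Finished = 20.5 − 0.5 = 20 inches.
20 inches × 2.54 = 50.80 cm.
15/10 = 1.5 sts per cm; 50.80 × 1.5 = 76.20 sts.
Nearest multiple of 11 → 77.
10 inches = 25.40 cm; × 2 = 50.80 → 51 rows.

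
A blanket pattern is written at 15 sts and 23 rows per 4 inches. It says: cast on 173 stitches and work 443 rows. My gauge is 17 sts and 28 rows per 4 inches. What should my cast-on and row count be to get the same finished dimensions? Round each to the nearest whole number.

Stitches: 173 × 17/15 = 196.07 → 196.
Rows: 443 × 28/23 = 539.30 → 539.

Cast on 196 stitches; work 539 rows.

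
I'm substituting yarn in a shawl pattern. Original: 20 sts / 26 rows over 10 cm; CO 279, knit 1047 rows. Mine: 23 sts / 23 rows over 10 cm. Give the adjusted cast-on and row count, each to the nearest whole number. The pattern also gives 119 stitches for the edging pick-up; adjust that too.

Stitches: 279 × 23/20 = 320.85 → 321.
Rows: 1047 × 23/26 = 926.19 → 926.
edging pick-up: 119 × 23/20 = 136.85 → 137.

Cast on 321 stitches; work 926 rows; edging pick-up 137 stitches.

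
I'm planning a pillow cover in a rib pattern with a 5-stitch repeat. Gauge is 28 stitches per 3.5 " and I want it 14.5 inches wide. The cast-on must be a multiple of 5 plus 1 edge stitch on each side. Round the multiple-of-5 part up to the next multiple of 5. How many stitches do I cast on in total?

117 stitches.

28 / 3.5 = 8 sts per inch.
14.5 × 8 = 116.00 sts.
Less 2 edge sts → 114.00 for the repeat.
Next multiple of 5: 115.
Add back 2 edge sts → 117.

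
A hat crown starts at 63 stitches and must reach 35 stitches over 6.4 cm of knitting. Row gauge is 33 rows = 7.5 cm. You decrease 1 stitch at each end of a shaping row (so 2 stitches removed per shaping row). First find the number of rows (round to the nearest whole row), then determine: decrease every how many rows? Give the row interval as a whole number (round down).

Rows = 6.4 × 4.4 = 28.2 → 28 rows.
Stitches to remove: 28 → 14 shaping rows (at 2 st each).
28 / 14 = 2.00 → every 2 rows.

Decrease every 2nd row.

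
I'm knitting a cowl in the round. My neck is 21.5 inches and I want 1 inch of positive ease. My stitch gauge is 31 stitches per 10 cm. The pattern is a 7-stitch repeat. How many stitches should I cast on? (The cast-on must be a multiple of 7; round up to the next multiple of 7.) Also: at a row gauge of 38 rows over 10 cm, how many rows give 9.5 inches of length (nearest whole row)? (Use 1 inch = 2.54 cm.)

Finished = 21.5 + 1 = 22.5 inches.
22.5 inches × 2.54 = 57.15 cm.
31/10 = 3.1 sts per cm; 57.15 × 3.1 = 177.16 sts.
Next multiple of 7 → 182.
9.5 inches = 24.13 cm; × 3.8 = 91.69 → 92 rows.

Cast on 182 stitches; work 92 rows.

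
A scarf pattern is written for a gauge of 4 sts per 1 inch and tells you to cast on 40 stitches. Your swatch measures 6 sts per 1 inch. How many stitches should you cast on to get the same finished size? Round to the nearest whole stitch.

60 stitches.

Scale factor = 6 / 4 = 1.500.
40 × 6 / 4 = 60.00 sts.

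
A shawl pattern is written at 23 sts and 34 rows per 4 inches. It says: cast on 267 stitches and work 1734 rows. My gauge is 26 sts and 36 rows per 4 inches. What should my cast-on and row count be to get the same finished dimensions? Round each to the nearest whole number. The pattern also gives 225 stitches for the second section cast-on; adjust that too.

Cast on 302 stitches; work 1836 rows; second section cast-on 254 stitches.

Stitches: 267 × 26/23 = 301.83 → 302.
Rows: 1734 × 36/34 = 1836.00 → 1836.
second section cast-on: 225 × 26/23 = 254.35 → 254.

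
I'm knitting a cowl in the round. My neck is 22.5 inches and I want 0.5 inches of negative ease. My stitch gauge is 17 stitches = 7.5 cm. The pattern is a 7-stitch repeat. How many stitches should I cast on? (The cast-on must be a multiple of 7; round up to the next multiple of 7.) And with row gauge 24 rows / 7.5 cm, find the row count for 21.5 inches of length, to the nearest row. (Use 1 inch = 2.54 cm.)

Cast on 133 stitches; work 175 rows.

Finished = 22.5 − 0.5 = 22 inches.
22 inches × 2.54 = 55.88 cm.
17/7.5 = 2.267 sts per cm; 55.88 × 2.267 = 126.66 sts.
Next multiple of 7 → 133.
21.5 inches = 54.61 cm; × 3.2 = 174.75 → 175 rows.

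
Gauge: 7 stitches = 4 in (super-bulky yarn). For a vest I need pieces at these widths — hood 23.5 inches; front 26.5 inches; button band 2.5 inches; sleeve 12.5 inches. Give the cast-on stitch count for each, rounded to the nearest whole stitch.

Rate = 7/4 = 1.75 sts per in.
hood: 23.5 × 1.75 = 41.12 → 41.
front: 26.5 × 1.75 = 46.38 → 46.
button band: 2.5 × 1.75 = 4.38 → 4.
sleeve: 12.5 × 1.75 = 21.88 → 22.

hood 41; front 46; button band 4; sleeve 22.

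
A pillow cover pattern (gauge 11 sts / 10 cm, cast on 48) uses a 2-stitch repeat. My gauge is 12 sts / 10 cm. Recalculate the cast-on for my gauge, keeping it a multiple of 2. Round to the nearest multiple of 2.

48 × 12 / 11 = 52.36.
Nearest multiple of 2: 52.

52 stitches.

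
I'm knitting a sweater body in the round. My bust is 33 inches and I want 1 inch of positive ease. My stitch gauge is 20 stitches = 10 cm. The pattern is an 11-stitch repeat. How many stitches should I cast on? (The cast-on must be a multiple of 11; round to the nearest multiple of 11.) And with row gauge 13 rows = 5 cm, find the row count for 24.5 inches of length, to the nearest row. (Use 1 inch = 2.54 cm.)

Finished = 33 + 1 = 34 inches.
34 inches × 2.54 = 86.36 cm.
20/10 = 2 sts per cm; 86.36 × 2 = 172.72 sts.
Nearest multiple of 11 → 176.
24.5 inches = 62.23 cm; × 2.6 = 161.80 → 162 rows.

Cast on 176 stitches; work 162 rows.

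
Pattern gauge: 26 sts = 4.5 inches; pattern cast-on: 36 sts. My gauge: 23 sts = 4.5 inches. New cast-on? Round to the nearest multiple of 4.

Cast on 32 stitches.

Scale factor = 23 / 26 = 0.885.
36 × 23 / 26 = 31.85 sts.
→ 32 sts.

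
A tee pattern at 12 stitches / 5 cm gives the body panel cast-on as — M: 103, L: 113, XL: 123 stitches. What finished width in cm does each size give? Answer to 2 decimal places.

12/5 = 2.4 sts per cm.
M: 103 / 2.4 = 42.917 → 42.92 cm.
L: 113 / 2.4 = 47.083 → 47.08 cm.
XL: 123 / 2.4 = 51.250 → 51.25 cm.

M 42.92 cm; L 47.08 cm; XL 51.25 cm.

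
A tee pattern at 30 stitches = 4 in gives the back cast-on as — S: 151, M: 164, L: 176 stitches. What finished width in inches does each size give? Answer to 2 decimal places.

S 20.13 inches; M 21.87 inches; L 23.47 inches.

30/4 = 7.5 sts per in.
S: 151 / 7.5 = 20.133 → 20.13 in.
M: 164 / 7.5 = 21.867 → 21.87 in.
L: 176 / 7.5 = 23.467 → 23.47 in.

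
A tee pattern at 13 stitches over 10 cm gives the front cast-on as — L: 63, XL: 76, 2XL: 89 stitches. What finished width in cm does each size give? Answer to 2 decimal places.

13/10 = 1.3 sts per cm.
L: 63 / 1.3 = 48.462 → 48.46 cm.
XL: 76 / 1.3 = 58.462 → 58.46 cm.
2XL: 89 / 1.3 = 68.462 → 68.46 cm.

L 48.46 cm; XL 58.46 cm; 2XL 68.46 cm.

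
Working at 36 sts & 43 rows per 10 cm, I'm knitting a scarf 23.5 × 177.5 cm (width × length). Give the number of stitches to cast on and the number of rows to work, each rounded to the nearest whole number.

Stitch gauge = 36/10 = 3.6 sts/cm; 23.5 × 3.6 = 84.60 → 85 sts.
Row gauge = 43/10 = 4.3 rows/cm; 177.5 × 4.3 = 763.25 → 763 rows.

Cast on 85 stitches and work 763 rows.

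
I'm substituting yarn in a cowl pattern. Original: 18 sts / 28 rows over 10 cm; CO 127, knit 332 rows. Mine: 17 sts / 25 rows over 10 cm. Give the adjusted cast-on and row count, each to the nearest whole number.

Cast on 120 stitches; work 296 rows.

Stitches: 127 × 17/18 = 119.94 → 120.
Rows: 332 × 25/28 = 296.43 → 296.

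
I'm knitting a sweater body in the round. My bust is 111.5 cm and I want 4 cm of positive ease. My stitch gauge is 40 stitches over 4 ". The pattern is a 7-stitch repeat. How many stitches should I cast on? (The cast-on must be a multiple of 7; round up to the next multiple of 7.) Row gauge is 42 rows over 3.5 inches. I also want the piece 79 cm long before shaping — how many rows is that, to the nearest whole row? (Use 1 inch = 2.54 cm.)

Cast on 455 stitches; work 373 rows.

Finished = 111.5 + 4 = 115.5 cm.
115.5 cm × 1/2.54 = 45.47 inches.
40/4 = 10 sts per in; 45.47 × 10 = 454.72 sts.
Next multiple of 7 → 455.
79 cm = 31.10 inches; × 12 = 373.23 → 373 rows.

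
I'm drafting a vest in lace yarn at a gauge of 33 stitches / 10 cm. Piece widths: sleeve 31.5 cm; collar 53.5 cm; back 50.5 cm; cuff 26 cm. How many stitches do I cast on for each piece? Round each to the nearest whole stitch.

Rate = 33/10 = 3.3 sts per cm.
sleeve: 31.5 × 3.3 = 103.95 → 104.
collar: 53.5 × 3.3 = 176.55 → 177.
back: 50.5 × 3.3 = 166.65 → 167.
cuff: 26 × 3.3 = 85.80 → 86.

sleeve 104; collar 177; back 167; cuff 86.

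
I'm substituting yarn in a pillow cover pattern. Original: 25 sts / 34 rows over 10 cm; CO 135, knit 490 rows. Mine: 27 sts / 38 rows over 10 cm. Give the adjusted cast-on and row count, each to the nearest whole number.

Cast on 146 stitches; work 548 rows.

Stitches: 135 × 27/25 = 145.80 → 146.
Rows: 490 × 38/34 = 547.65 → 548.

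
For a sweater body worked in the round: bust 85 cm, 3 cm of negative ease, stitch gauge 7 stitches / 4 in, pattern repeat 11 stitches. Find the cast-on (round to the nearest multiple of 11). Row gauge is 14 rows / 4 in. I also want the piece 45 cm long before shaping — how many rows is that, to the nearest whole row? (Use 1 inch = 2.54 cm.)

Finished = 85 − 3 = 82 cm.
82 cm × 1/2.54 = 32.28 inches.
7/4 = 1.75 sts per in; 32.28 × 1.75 = 56.50 sts.
Nearest multiple of 11 → 55.
45 cm = 17.72 inches; × 3.5 = 62.01 → 62 rows.

Cast on 55 stitches; work 62 rows.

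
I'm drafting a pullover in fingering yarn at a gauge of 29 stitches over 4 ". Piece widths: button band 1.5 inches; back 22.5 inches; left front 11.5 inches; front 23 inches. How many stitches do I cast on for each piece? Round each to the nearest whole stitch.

Rate = 29/4 = 7.25 sts per in.
button band: 1.5 × 7.25 = 10.88 → 11.
back: 22.5 × 7.25 = 163.12 → 163.
left front: 11.5 × 7.25 = 83.38 → 83.
front: 23 × 7.25 = 166.75 → 167.

button band 11; back 163; left front 83; front 167.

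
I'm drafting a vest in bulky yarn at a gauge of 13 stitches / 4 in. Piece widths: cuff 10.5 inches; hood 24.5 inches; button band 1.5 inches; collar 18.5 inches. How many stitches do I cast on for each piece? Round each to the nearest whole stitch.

Rate = 13/4 = 3.25 sts per in.
cuff: 10.5 × 3.25 = 34.12 → 34.
hood: 24.5 × 3.25 = 79.62 → 80.
button band: 1.5 × 3.25 = 4.88 → 5.
collar: 18.5 × 3.25 = 60.12 → 60.

cuff 34; hood 80; button band 5; collar 60.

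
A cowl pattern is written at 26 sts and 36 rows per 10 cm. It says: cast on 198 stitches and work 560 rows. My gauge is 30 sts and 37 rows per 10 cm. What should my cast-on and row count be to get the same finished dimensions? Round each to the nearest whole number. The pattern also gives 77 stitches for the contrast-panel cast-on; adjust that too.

Cast on 228 stitches; work 576 rows; contrast-panel cast-on 89 stitches.

Stitches: 198 × 30/26 = 228.46 → 228.
Rows: 560 × 37/36 = 575.56 → 576.
contrast-panel cast-on: 77 × 30/26 = 88.85 → 89.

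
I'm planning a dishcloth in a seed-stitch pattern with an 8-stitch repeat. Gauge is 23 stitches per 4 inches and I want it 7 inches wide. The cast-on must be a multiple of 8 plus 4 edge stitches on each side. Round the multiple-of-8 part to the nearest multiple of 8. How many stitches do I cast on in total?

23 / 4 = 5.75 sts per inch.
7 × 5.75 = 40.25 sts.
Less 8 edge sts → 32.25 for the repeat.
Nearest multiple of 8: 32.
Add back 8 edge sts → 40.

CO 40 sts.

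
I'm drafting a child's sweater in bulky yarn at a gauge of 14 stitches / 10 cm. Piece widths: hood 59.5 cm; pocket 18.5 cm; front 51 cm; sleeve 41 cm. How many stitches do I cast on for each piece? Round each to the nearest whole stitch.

hood 83; pocket 26; front 71; sleeve 57.

Rate = 14/10 = 1.4 sts per cm.
hood: 59.5 × 1.4 = 83.30 → 83.
pocket: 18.5 × 1.4 = 25.90 → 26.
front: 51 × 1.4 = 71.40 → 71.
sleeve: 41 × 1.4 = 57.40 → 57.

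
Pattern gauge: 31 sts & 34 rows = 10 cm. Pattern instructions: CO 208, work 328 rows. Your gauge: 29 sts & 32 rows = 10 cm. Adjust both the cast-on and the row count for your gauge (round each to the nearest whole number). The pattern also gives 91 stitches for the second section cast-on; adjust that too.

Cast on 195 stitches; work 309 rows; second section cast-on 85 stitches.

Stitches: 208 × 29/31 = 194.58 → 195.
Rows: 328 × 32/34 = 308.71 → 309.
second section cast-on: 91 × 29/31 = 85.13 → 85.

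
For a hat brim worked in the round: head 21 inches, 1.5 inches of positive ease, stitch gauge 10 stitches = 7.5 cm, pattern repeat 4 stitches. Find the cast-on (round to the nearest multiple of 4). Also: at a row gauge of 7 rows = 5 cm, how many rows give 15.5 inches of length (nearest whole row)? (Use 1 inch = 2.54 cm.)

Finished = 21 + 1.5 = 22.5 inches.
22.5 inches × 2.54 = 57.15 cm.
10/7.5 = 1.333 sts per cm; 57.15 × 1.333 = 76.20 sts.
Nearest multiple of 4 → 76.
15.5 inches = 39.37 cm; × 1.4 = 55.12 → 55 rows.

Cast on 76 stitches; work 55 rows.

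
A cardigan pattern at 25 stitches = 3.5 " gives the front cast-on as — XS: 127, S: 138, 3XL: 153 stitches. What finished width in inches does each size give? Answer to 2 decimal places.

25/3.5 = 7.143 sts per in.
XS: 127 / 7.143 = 17.780 → 17.78 in.
S: 138 / 7.143 = 19.320 → 19.32 in.
3XL: 153 / 7.143 = 21.420 → 21.42 in.

XS 17.78 inches; S 19.32 inches; 3XL 21.42 inches.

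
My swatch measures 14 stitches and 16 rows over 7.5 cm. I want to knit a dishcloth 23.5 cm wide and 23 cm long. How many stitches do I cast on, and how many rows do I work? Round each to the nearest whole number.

Stitch gauge = 14/7.5 = 1.867 sts/cm; 23.5 × 1.867 = 43.87 → 44 sts.
Row gauge = 16/7.5 = 2.133 rows/cm; 23 × 2.133 = 49.07 → 49 rows.

Cast on 44 stitches and work 49 rows.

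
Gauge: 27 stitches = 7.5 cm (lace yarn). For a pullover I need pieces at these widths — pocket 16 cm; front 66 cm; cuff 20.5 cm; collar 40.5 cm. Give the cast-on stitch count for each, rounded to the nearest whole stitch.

Rate = 27/7.5 = 3.6 sts per cm.
pocket: 16 × 3.6 = 57.60 → 58.
front: 66 × 3.6 = 237.60 → 238.
cuff: 20.5 × 3.6 = 73.80 → 74.
collar: 40.5 × 3.6 = 145.80 → 146.

pocket 58; front 238; cuff 74; collar 146.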